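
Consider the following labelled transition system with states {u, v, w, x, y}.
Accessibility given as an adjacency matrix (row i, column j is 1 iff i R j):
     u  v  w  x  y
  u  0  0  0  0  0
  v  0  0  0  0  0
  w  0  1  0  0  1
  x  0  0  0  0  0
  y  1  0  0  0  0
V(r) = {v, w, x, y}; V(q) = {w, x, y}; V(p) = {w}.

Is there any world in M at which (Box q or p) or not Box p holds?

Yes

Let φ = (Box q or p) or not Box p. Evaluate φ at each world:
  u (successors ∅): φ is true.
  v (successors ∅): φ is true.
  w (successors {v, y}): φ is true.
  x (successors ∅): φ is true.
  y (successors {u}): φ is true.
Detail at u (witness):
  At u: Box q or p is true, not Box p is false, so (Box q or p) or not Box p is true.
    At u: Box q is true, p is false, so Box q or p is true.
      At u: no accessible worlds, so Box q holds vacuously.
    At u: Box p is true, so not Box p is false.
      At u: no accessible worlds, so Box p holds vacuously.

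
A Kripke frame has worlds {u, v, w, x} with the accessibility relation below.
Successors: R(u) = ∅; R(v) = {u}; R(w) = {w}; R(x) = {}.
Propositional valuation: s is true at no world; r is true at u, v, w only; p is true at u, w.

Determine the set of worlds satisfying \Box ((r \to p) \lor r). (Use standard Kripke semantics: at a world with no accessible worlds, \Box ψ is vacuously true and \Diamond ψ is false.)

Recall that \Box ψ holds at a world iff ψ holds at every accessible world, and \Diamond ψ holds iff ψ holds at some accessible world.
Let φ = \Box ((r \to p) \lor r). Evaluate φ at each world:
  u (successors ∅): φ is true.
  v (successors {u}): φ is true.
  w (successors {w}): φ is true.
  x (successors ∅): φ is true.
For instance, at v:
  At v: \Box ((r \to p) \lor r) requires (r \to p) \lor r at every successor {u}.
    At u: (r \to p) \lor r is true.
  So \Box ((r \to p) \lor r) is true at v.
Satisfying worlds: {u, v, w, x}

u, v, w, x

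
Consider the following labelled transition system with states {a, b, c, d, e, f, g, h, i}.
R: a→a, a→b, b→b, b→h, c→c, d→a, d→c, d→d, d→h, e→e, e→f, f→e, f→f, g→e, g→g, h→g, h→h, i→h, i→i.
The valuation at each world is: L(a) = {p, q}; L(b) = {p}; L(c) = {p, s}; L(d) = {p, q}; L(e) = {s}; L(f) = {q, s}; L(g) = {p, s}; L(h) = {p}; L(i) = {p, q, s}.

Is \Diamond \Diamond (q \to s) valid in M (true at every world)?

Yes

Let φ = \Diamond \Diamond (q \to s). Evaluate φ at each world:
  a (successors {a, b}): φ is true.
  b (successors {b, h}): φ is true.
  c (successors {c}): φ is true.
  d (successors {a, c, d, h}): φ is true.
  e (successors {e, f}): φ is true.
  f (successors {e, f}): φ is true.
  g (successors {e, g}): φ is true.
  h (successors {g, h}): φ is true.
  i (successors {h, i}): φ is true.
For instance, at b:
  At b: \Diamond \Diamond (q \to s) requires \Diamond (q \to s) at some successor in {b, h}.
    \Diamond (q \to s) holds at b, so \Diamond \Diamond (q \to s) is true at b.
      At b: \Diamond (q \to s) requires q \to s at some successor in {b, h}.
        q \to s holds at b, so \Diamond (q \to s) is true at b.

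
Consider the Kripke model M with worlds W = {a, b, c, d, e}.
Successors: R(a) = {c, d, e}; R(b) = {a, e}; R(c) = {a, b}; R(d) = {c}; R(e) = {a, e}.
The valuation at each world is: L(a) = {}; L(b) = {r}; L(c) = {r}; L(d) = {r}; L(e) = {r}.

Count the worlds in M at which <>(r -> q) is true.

3

Recall that <>ψ holds at a world iff ψ holds at some accessible world.
Let φ = <>(r -> q). Evaluate φ at each world:
  a (successors {c, d, e}): φ is false.
  b (successors {a, e}): φ is true.
  c (successors {a, b}): φ is true.
  d (successors {c}): φ is false.
  e (successors {a, e}): φ is true.
For instance, at a:
  At a: <>(r -> q) requires r -> q at some successor in {c, d, e}.
    At c: r -> q is false.
    At d: r -> q is false.
    At e: r -> q is false.
  So <>(r -> q) is false at a.
Satisfying worlds: {b, c, e}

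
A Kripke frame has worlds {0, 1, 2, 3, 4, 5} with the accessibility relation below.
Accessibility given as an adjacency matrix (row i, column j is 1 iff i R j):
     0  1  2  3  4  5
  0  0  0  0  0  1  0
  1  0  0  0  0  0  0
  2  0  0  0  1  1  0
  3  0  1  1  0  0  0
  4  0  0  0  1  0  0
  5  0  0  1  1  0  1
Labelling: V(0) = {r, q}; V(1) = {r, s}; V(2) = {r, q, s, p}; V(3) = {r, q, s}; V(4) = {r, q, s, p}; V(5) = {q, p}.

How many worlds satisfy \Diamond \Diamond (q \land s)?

5

Let φ = \Diamond \Diamond (q \land s). Evaluate φ at each world:
  0 (successors {4}): φ is true.
  1 (successors ∅): φ is false.
  2 (successors {3, 4}): φ is true.
  3 (successors {1, 2}): φ is true.
  4 (successors {3}): φ is true.
  5 (successors {2, 3, 5}): φ is true.
For instance, at 2:
  At 2: \Diamond \Diamond (q \land s) requires \Diamond (q \land s) at some successor in {3, 4}.
    \Diamond (q \land s) holds at 3, so \Diamond \Diamond (q \land s) is true at 2.
      At 3: \Diamond (q \land s) requires q \land s at some successor in {1, 2}.
        q \land s holds at 2, so \Diamond (q \land s) is true at 3.
Satisfying worlds: {0, 2, 3, 4, 5}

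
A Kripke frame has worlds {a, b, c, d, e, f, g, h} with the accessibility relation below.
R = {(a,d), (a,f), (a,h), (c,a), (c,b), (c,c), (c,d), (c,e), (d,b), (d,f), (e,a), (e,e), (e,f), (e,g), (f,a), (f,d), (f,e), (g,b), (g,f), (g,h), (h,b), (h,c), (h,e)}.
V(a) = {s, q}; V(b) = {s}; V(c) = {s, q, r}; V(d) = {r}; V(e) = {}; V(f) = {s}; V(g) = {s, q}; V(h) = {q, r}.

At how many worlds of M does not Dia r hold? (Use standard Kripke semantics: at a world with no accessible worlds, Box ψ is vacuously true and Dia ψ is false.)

3

Let φ = not Dia r. Evaluate φ at each world:
  a (successors {d, f, h}): φ is false.
  b (successors ∅): φ is true.
  c (successors {a, b, c, d, e}): φ is false.
  d (successors {b, f}): φ is true.
  e (successors {a, e, f, g}): φ is true.
  f (successors {a, d, e}): φ is false.
  g (successors {b, f, h}): φ is false.
  h (successors {b, c, e}): φ is false.
For instance, at g:
  At g: Dia r is true, so not Dia r is false.
    At g: Dia r requires r at some successor in {b, f, h}.
      r holds at h, so Dia r is true at g.
Satisfying worlds: {b, d, e}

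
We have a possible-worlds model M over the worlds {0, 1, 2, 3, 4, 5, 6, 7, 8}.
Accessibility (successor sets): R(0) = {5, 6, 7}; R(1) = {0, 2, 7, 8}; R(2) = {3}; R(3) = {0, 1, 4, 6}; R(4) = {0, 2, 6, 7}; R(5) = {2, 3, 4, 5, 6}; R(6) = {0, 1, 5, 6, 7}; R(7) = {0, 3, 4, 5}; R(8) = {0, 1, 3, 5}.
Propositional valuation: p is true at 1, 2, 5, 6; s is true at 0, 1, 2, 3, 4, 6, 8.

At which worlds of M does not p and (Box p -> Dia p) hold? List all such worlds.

Let φ = not p and (Box p -> Dia p). Evaluate φ at each world:
  0 (successors {5, 6, 7}): φ is true.
  1 (successors {0, 2, 7, 8}): φ is false.
  2 (successors {3}): φ is false.
  3 (successors {0, 1, 4, 6}): φ is true.
  4 (successors {0, 2, 6, 7}): φ is true.
  5 (successors {2, 3, 4, 5, 6}): φ is false.
  6 (successors {0, 1, 5, 6, 7}): φ is false.
  7 (successors {0, 3, 4, 5}): φ is true.
  8 (successors {0, 1, 3, 5}): φ is true.
For instance, at 4:
  At 4: not p is true, Box p -> Dia p is true, so not p and (Box p -> Dia p) is true.
    At 4: Box p is false, Dia p is true, so Box p -> Dia p is true.
      At 4: Box p requires p at every successor {0, 2, 6, 7}.
        p fails at 0, so Box p is false at 4.
      At 4: Dia p requires p at some successor in {0, 2, 6, 7}.
        p holds at 2, so Dia p is true at 4.
Satisfying worlds: {0, 3, 4, 7, 8}

0, 3, 4, 7, 8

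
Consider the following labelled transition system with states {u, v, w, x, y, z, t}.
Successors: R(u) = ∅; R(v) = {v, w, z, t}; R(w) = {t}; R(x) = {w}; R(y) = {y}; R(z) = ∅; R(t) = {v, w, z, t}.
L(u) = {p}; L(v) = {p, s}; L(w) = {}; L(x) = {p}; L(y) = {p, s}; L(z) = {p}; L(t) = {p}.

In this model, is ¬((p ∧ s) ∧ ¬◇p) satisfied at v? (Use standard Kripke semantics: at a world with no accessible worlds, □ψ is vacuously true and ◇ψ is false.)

At v: (p ∧ s) ∧ ¬◇p is false, so ¬((p ∧ s) ∧ ¬◇p) is true.
  At v: p ∧ s is true, ¬◇p is false, so (p ∧ s) ∧ ¬◇p is false.
    At v: ◇p is true, so ¬◇p is false.
      At v: ◇p requires p at some successor in {v, w, z, t}.
        p holds at v, so ◇p is true at v.

Yes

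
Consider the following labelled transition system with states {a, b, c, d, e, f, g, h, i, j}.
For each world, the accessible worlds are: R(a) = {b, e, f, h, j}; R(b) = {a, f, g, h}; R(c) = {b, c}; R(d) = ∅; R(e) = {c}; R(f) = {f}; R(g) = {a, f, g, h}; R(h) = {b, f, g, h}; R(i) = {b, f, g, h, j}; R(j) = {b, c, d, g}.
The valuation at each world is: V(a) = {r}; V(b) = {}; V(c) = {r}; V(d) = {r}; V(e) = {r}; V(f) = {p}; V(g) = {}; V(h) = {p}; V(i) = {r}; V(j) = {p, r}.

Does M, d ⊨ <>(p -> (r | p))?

Recall that <>ψ holds at a world iff ψ holds at some accessible world.
At d: no accessible worlds, so <>(p -> (r | p)) is false.

No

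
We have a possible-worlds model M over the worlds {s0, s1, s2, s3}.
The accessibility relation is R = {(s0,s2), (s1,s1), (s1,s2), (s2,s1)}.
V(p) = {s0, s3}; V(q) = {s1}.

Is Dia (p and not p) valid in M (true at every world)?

Recall that Dia ψ holds at a world iff ψ holds at some accessible world.
Let φ = Dia (p and not p). Evaluate φ at each world:
  s0 (successors {s2}): φ is false.
  s1 (successors {s1, s2}): φ is false.
  s2 (successors {s1}): φ is false.
  s3 (successors ∅): φ is false.
Detail at s0 (counterexample):
  At s0: Dia (p and not p) requires p and not p at some successor in {s2}.
    At s2: p and not p is false.
  So Dia (p and not p) is false at s0.

No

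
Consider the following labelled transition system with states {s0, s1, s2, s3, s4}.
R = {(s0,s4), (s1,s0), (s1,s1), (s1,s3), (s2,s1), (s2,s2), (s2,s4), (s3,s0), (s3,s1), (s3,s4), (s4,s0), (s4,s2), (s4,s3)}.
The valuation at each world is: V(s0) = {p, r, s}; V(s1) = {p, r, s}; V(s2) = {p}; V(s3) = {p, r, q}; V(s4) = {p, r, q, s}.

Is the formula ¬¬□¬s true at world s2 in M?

At s2: ¬□¬s is true, so ¬¬□¬s is false.
  At s2: □¬s is false, so ¬□¬s is true.
    At s2: □¬s requires ¬s at every successor {s1, s2, s4}.
      ¬s fails at s1, so □¬s is false at s2.

No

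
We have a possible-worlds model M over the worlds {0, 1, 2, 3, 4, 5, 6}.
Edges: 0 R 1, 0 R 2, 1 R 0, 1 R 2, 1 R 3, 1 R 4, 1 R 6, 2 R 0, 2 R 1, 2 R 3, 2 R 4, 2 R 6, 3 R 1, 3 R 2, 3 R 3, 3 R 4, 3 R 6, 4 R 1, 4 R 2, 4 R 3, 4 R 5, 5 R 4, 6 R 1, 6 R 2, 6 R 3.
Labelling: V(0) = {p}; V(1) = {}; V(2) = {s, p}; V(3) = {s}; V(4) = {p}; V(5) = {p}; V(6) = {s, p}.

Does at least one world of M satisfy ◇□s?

No

Let φ = ◇□s. Evaluate φ at each world:
  0 (successors {1, 2}): φ is false.
  1 (successors {0, 2, 3, 4, 6}): φ is false.
  2 (successors {0, 1, 3, 4, 6}): φ is false.
  3 (successors {1, 2, 3, 4, 6}): φ is false.
  4 (successors {1, 2, 3, 5}): φ is false.
  5 (successors {4}): φ is false.
  6 (successors {1, 2, 3}): φ is false.
For instance, at 1:
  At 1: ◇□s requires □s at some successor in {0, 2, 3, 4, 6}.
    At 0: □s is false.
    At 2: □s is false.
    At 3: □s is false.
    At 4: □s is false.
    At 6: □s is false.
  So ◇□s is false at 1.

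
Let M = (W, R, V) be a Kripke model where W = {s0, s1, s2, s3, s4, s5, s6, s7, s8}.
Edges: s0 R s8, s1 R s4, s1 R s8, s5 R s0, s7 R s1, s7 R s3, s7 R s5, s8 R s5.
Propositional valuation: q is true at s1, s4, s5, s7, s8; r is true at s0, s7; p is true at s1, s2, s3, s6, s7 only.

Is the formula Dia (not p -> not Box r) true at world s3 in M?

Recall that Box ψ holds at a world iff ψ holds at every accessible world, and Dia ψ holds iff ψ holds at some accessible world.
At s3: no accessible worlds, so Dia (not p -> not Box r) is false.

No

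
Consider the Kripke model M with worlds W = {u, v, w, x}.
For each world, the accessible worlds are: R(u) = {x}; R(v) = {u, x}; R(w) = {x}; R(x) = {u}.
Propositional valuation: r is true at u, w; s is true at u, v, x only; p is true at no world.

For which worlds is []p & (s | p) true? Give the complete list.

none

Recall that []ψ holds at a world iff ψ holds at every accessible world, and <>ψ holds iff ψ holds at some accessible world.
Let φ = []p & (s | p). Evaluate φ at each world:
  u (successors {x}): φ is false.
  v (successors {u, x}): φ is false.
  w (successors {x}): φ is false.
  x (successors {u}): φ is false.
For instance, at u:
  At u: []p is false, s | p is true, so []p & (s | p) is false.
    At u: []p requires p at every successor {x}.
      p fails at x, so []p is false at u.
Satisfying worlds: none.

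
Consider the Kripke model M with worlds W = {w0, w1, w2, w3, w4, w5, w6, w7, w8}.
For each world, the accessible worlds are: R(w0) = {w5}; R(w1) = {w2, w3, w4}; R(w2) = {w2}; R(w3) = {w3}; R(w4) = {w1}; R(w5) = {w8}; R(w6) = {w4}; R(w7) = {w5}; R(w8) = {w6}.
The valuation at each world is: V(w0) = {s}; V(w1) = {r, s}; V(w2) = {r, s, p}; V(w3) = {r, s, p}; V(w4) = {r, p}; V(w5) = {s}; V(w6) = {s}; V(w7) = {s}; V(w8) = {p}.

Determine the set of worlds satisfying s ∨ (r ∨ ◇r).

Let φ = s ∨ (r ∨ ◇r). Evaluate φ at each world:
  w0 (successors {w5}): φ is true.
  w1 (successors {w2, w3, w4}): φ is true.
  w2 (successors {w2}): φ is true.
  w3 (successors {w3}): φ is true.
  w4 (successors {w1}): φ is true.
  w5 (successors {w8}): φ is true.
  w6 (successors {w4}): φ is true.
  w7 (successors {w5}): φ is true.
  w8 (successors {w6}): φ is false.
For instance, at w2:
  At w2: s is true, r ∨ ◇r is true, so s ∨ (r ∨ ◇r) is true.
    At w2: r is true, ◇r is true, so r ∨ ◇r is true.
      At w2: ◇r requires r at some successor in {w2}.
        r holds at w2, so ◇r is true at w2.
Satisfying worlds: {w0, w1, w2, w3, w4, w5, w6, w7}

w0, w1, w2, w3, w4, w5, w6, w7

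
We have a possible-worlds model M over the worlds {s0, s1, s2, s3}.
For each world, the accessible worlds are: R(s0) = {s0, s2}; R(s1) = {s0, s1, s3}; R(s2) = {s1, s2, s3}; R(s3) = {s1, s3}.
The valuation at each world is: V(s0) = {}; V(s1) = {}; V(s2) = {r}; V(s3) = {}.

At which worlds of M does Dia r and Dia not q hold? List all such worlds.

Let φ = Dia r and Dia not q. Evaluate φ at each world:
  s0 (successors {s0, s2}): φ is true.
  s1 (successors {s0, s1, s3}): φ is false.
  s2 (successors {s1, s2, s3}): φ is true.
  s3 (successors {s1, s3}): φ is false.
For instance, at s3:
  At s3: Dia r is false, Dia not q is true, so Dia r and Dia not q is false.
    At s3: Dia r requires r at some successor in {s1, s3}.
      At s1: r is false.
      At s3: r is false.
    So Dia r is false at s3.
    At s3: Dia not q requires not q at some successor in {s1, s3}.
      not q holds at s1, so Dia not q is true at s3.
Satisfying worlds: {s0, s2}

s0, s2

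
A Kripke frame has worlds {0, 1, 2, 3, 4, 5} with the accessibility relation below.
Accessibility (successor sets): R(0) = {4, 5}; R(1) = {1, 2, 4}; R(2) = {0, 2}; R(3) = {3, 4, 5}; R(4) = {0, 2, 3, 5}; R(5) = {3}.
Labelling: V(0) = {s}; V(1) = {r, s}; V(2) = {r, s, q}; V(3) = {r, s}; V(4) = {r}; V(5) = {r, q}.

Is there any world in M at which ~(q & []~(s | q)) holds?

Recall that []ψ holds at a world iff ψ holds at every accessible world, and <>ψ holds iff ψ holds at some accessible world.
Let φ = ~(q & []~(s | q)). Evaluate φ at each world:
  0 (successors {4, 5}): φ is true.
  1 (successors {1, 2, 4}): φ is true.
  2 (successors {0, 2}): φ is true.
  3 (successors {3, 4, 5}): φ is true.
  4 (successors {0, 2, 3, 5}): φ is true.
  5 (successors {3}): φ is true.
Detail at 0 (witness):
  At 0: q & []~(s | q) is false, so ~(q & []~(s | q)) is true.
    At 0: q is false, []~(s | q) is false, so q & []~(s | q) is false.
      At 0: []~(s | q) requires ~(s | q) at every successor {4, 5}.
        ~(s | q) fails at 5, so []~(s | q) is false at 0.

Yes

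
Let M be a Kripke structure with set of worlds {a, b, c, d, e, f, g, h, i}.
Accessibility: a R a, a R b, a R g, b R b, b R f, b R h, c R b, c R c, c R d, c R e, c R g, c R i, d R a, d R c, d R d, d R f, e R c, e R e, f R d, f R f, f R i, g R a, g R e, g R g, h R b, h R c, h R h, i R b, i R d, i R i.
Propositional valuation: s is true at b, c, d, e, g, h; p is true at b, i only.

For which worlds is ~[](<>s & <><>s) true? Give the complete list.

none

Let φ = ~[](<>s & <><>s). Evaluate φ at each world:
  a (successors {a, b, g}): φ is false.
  b (successors {b, f, h}): φ is false.
  c (successors {b, c, d, e, g, i}): φ is false.
  d (successors {a, c, d, f}): φ is false.
  e (successors {c, e}): φ is false.
  f (successors {d, f, i}): φ is false.
  g (successors {a, e, g}): φ is false.
  h (successors {b, c, h}): φ is false.
  i (successors {b, d, i}): φ is false.
For instance, at c:
  At c: [](<>s & <><>s) is true, so ~[](<>s & <><>s) is false.
    At c: [](<>s & <><>s) requires <>s & <><>s at every successor {b, c, d, e, g, i}.
      At b: <>s & <><>s is true.
      At c: <>s & <><>s is true.
      At d: <>s & <><>s is true.
      At e: <>s & <><>s is true.
      At g: <>s & <><>s is true.
      At i: <>s & <><>s is true.
    So [](<>s & <><>s) is true at c.
Satisfying worlds: none.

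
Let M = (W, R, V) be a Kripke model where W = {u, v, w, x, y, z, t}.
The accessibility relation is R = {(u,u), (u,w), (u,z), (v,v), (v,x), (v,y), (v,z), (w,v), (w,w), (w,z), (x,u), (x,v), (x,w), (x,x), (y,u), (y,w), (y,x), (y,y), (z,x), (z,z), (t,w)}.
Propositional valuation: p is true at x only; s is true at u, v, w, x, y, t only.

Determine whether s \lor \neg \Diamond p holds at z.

No

At z: s is false, \neg \Diamond p is false, so s \lor \neg \Diamond p is false.
  At z: \Diamond p is true, so \neg \Diamond p is false.
    At z: \Diamond p requires p at some successor in {x, z}.
      p holds at x, so \Diamond p is true at z.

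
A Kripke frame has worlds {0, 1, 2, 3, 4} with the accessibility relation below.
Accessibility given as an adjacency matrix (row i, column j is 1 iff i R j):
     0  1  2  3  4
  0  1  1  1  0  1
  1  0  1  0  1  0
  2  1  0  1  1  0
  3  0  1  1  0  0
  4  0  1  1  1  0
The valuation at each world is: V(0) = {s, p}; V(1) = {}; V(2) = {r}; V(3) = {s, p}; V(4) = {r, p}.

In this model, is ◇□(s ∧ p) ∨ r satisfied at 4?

Yes

Recall that □ψ holds at a world iff ψ holds at every accessible world, and ◇ψ holds iff ψ holds at some accessible world.
At 4: ◇□(s ∧ p) is false, r is true, so ◇□(s ∧ p) ∨ r is true.
  At 4: ◇□(s ∧ p) requires □(s ∧ p) at some successor in {1, 2, 3}.
    At 1: □(s ∧ p) is false.
    At 2: □(s ∧ p) is false.
    At 3: □(s ∧ p) is false.
  So ◇□(s ∧ p) is false at 4.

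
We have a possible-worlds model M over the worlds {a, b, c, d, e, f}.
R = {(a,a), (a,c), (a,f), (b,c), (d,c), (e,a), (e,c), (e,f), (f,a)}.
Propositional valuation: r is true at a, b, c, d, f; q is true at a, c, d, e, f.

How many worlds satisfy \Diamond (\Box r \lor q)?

Recall that \Box ψ holds at a world iff ψ holds at every accessible world, and \Diamond ψ holds iff ψ holds at some accessible world.
Let φ = \Diamond (\Box r \lor q). Evaluate φ at each world:
  a (successors {a, c, f}): φ is true.
  b (successors {c}): φ is true.
  c (successors ∅): φ is false.
  d (successors {c}): φ is true.
  e (successors {a, c, f}): φ is true.
  f (successors {a}): φ is true.
For instance, at a:
  At a: \Diamond (\Box r \lor q) requires \Box r \lor q at some successor in {a, c, f}.
    \Box r \lor q holds at a, so \Diamond (\Box r \lor q) is true at a.
      At a: \Box r is true, q is true, so \Box r \lor q is true.
Satisfying worlds: {a, b, d, e, f}

5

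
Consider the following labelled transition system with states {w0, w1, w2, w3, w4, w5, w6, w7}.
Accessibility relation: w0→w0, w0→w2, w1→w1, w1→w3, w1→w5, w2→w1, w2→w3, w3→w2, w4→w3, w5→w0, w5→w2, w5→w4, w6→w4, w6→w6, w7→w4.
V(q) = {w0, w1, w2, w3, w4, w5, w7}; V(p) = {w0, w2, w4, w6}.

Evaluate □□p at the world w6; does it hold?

Recall that □ψ holds at a world iff ψ holds at every accessible world, and ◇ψ holds iff ψ holds at some accessible world.
At w6: □□p requires □p at every successor {w4, w6}.
  □p fails at w4, so □□p is false at w6.
    At w4: □p requires p at every successor {w3}.
      p fails at w3, so □p is false at w4.

No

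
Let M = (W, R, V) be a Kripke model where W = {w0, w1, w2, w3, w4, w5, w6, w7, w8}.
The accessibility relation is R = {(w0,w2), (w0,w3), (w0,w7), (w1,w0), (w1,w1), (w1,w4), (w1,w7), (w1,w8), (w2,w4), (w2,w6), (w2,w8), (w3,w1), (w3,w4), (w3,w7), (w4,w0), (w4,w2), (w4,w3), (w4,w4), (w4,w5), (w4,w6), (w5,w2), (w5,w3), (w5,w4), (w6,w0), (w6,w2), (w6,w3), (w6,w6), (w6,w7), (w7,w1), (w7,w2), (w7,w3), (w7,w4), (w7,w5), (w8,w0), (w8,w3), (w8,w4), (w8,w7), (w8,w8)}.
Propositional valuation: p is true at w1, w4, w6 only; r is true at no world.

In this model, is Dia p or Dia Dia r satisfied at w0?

No

At w0: Dia p is false, Dia Dia r is false, so Dia p or Dia Dia r is false.
  At w0: Dia p requires p at some successor in {w2, w3, w7}.
    At w2: p is false.
    At w3: p is false.
    At w7: p is false.
  So Dia p is false at w0.
  At w0: Dia Dia r requires Dia r at some successor in {w2, w3, w7}.
    At w2: Dia r is false.
    At w3: Dia r is false.
    At w7: Dia r is false.
  So Dia Dia r is false at w0.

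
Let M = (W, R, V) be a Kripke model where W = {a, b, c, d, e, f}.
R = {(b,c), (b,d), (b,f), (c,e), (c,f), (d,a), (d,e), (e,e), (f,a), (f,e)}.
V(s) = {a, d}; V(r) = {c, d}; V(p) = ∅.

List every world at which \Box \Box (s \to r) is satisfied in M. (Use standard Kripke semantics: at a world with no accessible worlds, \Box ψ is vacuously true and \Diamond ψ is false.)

a, d, e, f

Recall that \Box ψ holds at a world iff ψ holds at every accessible world, and \Diamond ψ holds iff ψ holds at some accessible world.
Let φ = \Box \Box (s \to r). Evaluate φ at each world:
  a (successors ∅): φ is true.
  b (successors {c, d, f}): φ is false.
  c (successors {e, f}): φ is false.
  d (successors {a, e}): φ is true.
  e (successors {e}): φ is true.
  f (successors {a, e}): φ is true.
For instance, at b:
  At b: \Box \Box (s \to r) requires \Box (s \to r) at every successor {c, d, f}.
    \Box (s \to r) fails at d, so \Box \Box (s \to r) is false at b.
      At d: \Box (s \to r) requires s \to r at every successor {a, e}.
        s \to r fails at a, so \Box (s \to r) is false at d.
Satisfying worlds: {a, d, e, f}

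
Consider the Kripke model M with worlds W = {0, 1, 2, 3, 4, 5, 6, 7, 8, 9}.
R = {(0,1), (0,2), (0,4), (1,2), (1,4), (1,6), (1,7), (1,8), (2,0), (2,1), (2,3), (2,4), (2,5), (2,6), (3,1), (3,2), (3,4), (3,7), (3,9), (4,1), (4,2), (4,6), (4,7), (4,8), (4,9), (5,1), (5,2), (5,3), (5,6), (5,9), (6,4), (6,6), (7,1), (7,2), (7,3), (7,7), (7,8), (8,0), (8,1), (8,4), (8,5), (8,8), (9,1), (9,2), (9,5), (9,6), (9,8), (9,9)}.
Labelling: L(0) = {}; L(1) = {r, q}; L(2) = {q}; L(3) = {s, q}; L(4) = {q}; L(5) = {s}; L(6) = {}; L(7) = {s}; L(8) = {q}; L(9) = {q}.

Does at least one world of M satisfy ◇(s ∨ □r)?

Let φ = ◇(s ∨ □r). Evaluate φ at each world:
  0 (successors {1, 2, 4}): φ is false.
  1 (successors {2, 4, 6, 7, 8}): φ is true.
  2 (successors {0, 1, 3, 4, 5, 6}): φ is true.
  3 (successors {1, 2, 4, 7, 9}): φ is true.
  4 (successors {1, 2, 6, 7, 8, 9}): φ is true.
  5 (successors {1, 2, 3, 6, 9}): φ is true.
  6 (successors {4, 6}): φ is false.
  7 (successors {1, 2, 3, 7, 8}): φ is true.
  8 (successors {0, 1, 4, 5, 8}): φ is true.
  9 (successors {1, 2, 5, 6, 8, 9}): φ is true.
Detail at 1 (witness):
  At 1: ◇(s ∨ □r) requires s ∨ □r at some successor in {2, 4, 6, 7, 8}.
    s ∨ □r holds at 7, so ◇(s ∨ □r) is true at 1.
      At 7: s is true, □r is false, so s ∨ □r is true.

Yes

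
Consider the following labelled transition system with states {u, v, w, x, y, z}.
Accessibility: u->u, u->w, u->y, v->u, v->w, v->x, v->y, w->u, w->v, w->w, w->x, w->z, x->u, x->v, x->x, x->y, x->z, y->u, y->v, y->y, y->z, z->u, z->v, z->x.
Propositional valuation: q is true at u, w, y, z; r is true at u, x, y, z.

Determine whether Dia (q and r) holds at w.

Yes

Recall that Dia ψ holds at a world iff ψ holds at some accessible world.
At w: Dia (q and r) requires q and r at some successor in {u, v, w, x, z}.
  q and r holds at u, so Dia (q and r) is true at w.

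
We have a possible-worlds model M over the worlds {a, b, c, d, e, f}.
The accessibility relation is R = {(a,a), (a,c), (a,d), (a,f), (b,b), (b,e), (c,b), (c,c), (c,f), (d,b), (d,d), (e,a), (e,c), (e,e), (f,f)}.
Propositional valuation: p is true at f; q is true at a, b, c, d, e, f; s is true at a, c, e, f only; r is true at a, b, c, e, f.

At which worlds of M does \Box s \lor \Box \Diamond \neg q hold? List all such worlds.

e, f

Recall that \Box ψ holds at a world iff ψ holds at every accessible world, and \Diamond ψ holds iff ψ holds at some accessible world.
Let φ = \Box s \lor \Box \Diamond \neg q. Evaluate φ at each world:
  a (successors {a, c, d, f}): φ is false.
  b (successors {b, e}): φ is false.
  c (successors {b, c, f}): φ is false.
  d (successors {b, d}): φ is false.
  e (successors {a, c, e}): φ is true.
  f (successors {f}): φ is true.
For instance, at b:
  At b: \Box s is false, \Box \Diamond \neg q is false, so \Box s \lor \Box \Diamond \neg q is false.
    At b: \Box s requires s at every successor {b, e}.
      s fails at b, so \Box s is false at b.
    At b: \Box \Diamond \neg q requires \Diamond \neg q at every successor {b, e}.
      \Diamond \neg q fails at b, so \Box \Diamond \neg q is false at b.
Satisfying worlds: {e, f}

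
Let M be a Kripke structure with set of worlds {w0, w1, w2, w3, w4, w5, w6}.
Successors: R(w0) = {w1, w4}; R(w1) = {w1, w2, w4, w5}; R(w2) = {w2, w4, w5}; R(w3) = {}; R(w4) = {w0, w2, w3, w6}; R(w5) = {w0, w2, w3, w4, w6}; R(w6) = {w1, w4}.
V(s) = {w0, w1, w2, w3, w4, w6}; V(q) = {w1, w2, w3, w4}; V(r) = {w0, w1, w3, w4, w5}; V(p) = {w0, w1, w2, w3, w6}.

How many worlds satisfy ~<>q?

Recall that <>ψ holds at a world iff ψ holds at some accessible world.
Let φ = ~<>q. Evaluate φ at each world:
  w0 (successors {w1, w4}): φ is false.
  w1 (successors {w1, w2, w4, w5}): φ is false.
  w2 (successors {w2, w4, w5}): φ is false.
  w3 (successors ∅): φ is true.
  w4 (successors {w0, w2, w3, w6}): φ is false.
  w5 (successors {w0, w2, w3, w4, w6}): φ is false.
  w6 (successors {w1, w4}): φ is false.
For instance, at w2:
  At w2: <>q is true, so ~<>q is false.
    At w2: <>q requires q at some successor in {w2, w4, w5}.
      q holds at w2, so <>q is true at w2.
Satisfying worlds: {w3}

1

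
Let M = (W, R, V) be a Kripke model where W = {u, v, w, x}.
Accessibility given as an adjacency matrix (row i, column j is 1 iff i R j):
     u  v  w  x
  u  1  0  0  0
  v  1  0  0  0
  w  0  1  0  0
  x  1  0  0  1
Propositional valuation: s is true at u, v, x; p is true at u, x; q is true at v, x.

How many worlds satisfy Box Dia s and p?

2

Recall that Box ψ holds at a world iff ψ holds at every accessible world, and Dia ψ holds iff ψ holds at some accessible world.
Let φ = Box Dia s and p. Evaluate φ at each world:
  u (successors {u}): φ is true.
  v (successors {u}): φ is false.
  w (successors {v}): φ is false.
  x (successors {u, x}): φ is true.
For instance, at v:
  At v: Box Dia s is true, p is false, so Box Dia s and p is false.
    At v: Box Dia s requires Dia s at every successor {u}.
      At u: Dia s is true.
    So Box Dia s is true at v.
Satisfying worlds: {u, x}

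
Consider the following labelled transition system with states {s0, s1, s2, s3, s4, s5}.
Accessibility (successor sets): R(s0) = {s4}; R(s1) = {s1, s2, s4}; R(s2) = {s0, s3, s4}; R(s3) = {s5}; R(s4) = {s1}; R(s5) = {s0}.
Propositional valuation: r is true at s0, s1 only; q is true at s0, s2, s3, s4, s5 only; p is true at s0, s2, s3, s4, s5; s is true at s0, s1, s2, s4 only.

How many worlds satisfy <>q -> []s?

4

Let φ = <>q -> []s. Evaluate φ at each world:
  s0 (successors {s4}): φ is true.
  s1 (successors {s1, s2, s4}): φ is true.
  s2 (successors {s0, s3, s4}): φ is false.
  s3 (successors {s5}): φ is false.
  s4 (successors {s1}): φ is true.
  s5 (successors {s0}): φ is true.
For instance, at s5:
  At s5: <>q is true, []s is true, so <>q -> []s is true.
    At s5: <>q requires q at some successor in {s0}.
      q holds at s0, so <>q is true at s5.
    At s5: []s requires s at every successor {s0}.
      At s0: s is true.
    So []s is true at s5.
Satisfying worlds: {s0, s1, s4, s5}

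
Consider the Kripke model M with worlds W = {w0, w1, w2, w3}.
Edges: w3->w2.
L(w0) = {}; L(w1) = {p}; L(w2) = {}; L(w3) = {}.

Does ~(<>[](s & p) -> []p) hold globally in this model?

Let φ = ~(<>[](s & p) -> []p). Evaluate φ at each world:
  w0 (successors ∅): φ is false.
  w1 (successors ∅): φ is false.
  w2 (successors ∅): φ is false.
  w3 (successors {w2}): φ is true.
Detail at w0 (counterexample):
  At w0: <>[](s & p) -> []p is true, so ~(<>[](s & p) -> []p) is false.
    At w0: <>[](s & p) is false, []p is true, so <>[](s & p) -> []p is true.
      At w0: no accessible worlds, so <>[](s & p) is false.
      At w0: no accessible worlds, so []p holds vacuously.

No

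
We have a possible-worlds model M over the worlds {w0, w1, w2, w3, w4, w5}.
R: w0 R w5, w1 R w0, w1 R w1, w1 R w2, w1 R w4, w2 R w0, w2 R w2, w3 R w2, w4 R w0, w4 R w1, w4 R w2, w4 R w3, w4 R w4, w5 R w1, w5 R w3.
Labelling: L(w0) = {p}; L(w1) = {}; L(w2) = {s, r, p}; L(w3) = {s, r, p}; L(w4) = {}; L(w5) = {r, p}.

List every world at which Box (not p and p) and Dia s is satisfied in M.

Let φ = Box (not p and p) and Dia s. Evaluate φ at each world:
  w0 (successors {w5}): φ is false.
  w1 (successors {w0, w1, w2, w4}): φ is false.
  w2 (successors {w0, w2}): φ is false.
  w3 (successors {w2}): φ is false.
  w4 (successors {w0, w1, w2, w3, w4}): φ is false.
  w5 (successors {w1, w3}): φ is false.
For instance, at w4:
  At w4: Box (not p and p) is false, Dia s is true, so Box (not p and p) and Dia s is false.
    At w4: Box (not p and p) requires not p and p at every successor {w0, w1, w2, w3, w4}.
      not p and p fails at w0, so Box (not p and p) is false at w4.
    At w4: Dia s requires s at some successor in {w0, w1, w2, w3, w4}.
      s holds at w2, so Dia s is true at w4.
Satisfying worlds: none.

none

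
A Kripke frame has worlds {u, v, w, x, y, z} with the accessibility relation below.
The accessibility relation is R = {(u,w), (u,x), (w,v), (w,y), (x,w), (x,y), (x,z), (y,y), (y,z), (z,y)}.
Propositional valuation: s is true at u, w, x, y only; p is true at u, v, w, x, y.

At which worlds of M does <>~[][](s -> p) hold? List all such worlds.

Let φ = <>~[][](s -> p). Evaluate φ at each world:
  u (successors {w, x}): φ is false.
  v (successors ∅): φ is false.
  w (successors {v, y}): φ is false.
  x (successors {w, y, z}): φ is false.
  y (successors {y, z}): φ is false.
  z (successors {y}): φ is false.
For instance, at x:
  At x: <>~[][](s -> p) requires ~[][](s -> p) at some successor in {w, y, z}.
    At w: ~[][](s -> p) is false.
    At y: ~[][](s -> p) is false.
    At z: ~[][](s -> p) is false.
  So <>~[][](s -> p) is false at x.
Satisfying worlds: none.

none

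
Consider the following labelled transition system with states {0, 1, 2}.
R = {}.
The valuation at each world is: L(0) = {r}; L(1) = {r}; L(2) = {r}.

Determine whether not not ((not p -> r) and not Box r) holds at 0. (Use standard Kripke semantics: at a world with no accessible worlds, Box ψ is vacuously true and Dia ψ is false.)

No

At 0: not ((not p -> r) and not Box r) is true, so not not ((not p -> r) and not Box r) is false.
  At 0: (not p -> r) and not Box r is false, so not ((not p -> r) and not Box r) is true.
    At 0: not p -> r is true, not Box r is false, so (not p -> r) and not Box r is false.
      At 0: Box r is true, so not Box r is false.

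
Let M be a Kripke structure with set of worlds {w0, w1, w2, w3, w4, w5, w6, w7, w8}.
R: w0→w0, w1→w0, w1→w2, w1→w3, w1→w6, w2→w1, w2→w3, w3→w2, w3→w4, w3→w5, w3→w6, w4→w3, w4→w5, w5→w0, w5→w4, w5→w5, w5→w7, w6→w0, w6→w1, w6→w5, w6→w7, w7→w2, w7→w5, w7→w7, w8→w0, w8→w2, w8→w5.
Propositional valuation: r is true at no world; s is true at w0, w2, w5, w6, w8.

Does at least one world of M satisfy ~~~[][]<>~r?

Recall that []ψ holds at a world iff ψ holds at every accessible world, and <>ψ holds iff ψ holds at some accessible world.
Let φ = ~~~[][]<>~r. Evaluate φ at each world:
  w0 (successors {w0}): φ is false.
  w1 (successors {w0, w2, w3, w6}): φ is false.
  w2 (successors {w1, w3}): φ is false.
  w3 (successors {w2, w4, w5, w6}): φ is false.
  w4 (successors {w3, w5}): φ is false.
  w5 (successors {w0, w4, w5, w7}): φ is false.
  w6 (successors {w0, w1, w5, w7}): φ is false.
  w7 (successors {w2, w5, w7}): φ is false.
  w8 (successors {w0, w2, w5}): φ is false.
For instance, at w0:
  At w0: ~~[][]<>~r is true, so ~~~[][]<>~r is false.
    At w0: ~[][]<>~r is false, so ~~[][]<>~r is true.
      At w0: [][]<>~r is true, so ~[][]<>~r is false.

No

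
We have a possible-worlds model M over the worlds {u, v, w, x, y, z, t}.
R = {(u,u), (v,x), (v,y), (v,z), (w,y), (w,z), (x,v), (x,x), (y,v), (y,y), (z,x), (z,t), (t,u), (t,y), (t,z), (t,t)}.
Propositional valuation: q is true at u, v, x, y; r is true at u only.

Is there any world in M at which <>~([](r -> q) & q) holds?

Recall that []ψ holds at a world iff ψ holds at every accessible world, and <>ψ holds iff ψ holds at some accessible world.
Let φ = <>~([](r -> q) & q). Evaluate φ at each world:
  u (successors {u}): φ is false.
  v (successors {x, y, z}): φ is true.
  w (successors {y, z}): φ is true.
  x (successors {v, x}): φ is false.
  y (successors {v, y}): φ is false.
  z (successors {x, t}): φ is true.
  t (successors {u, y, z, t}): φ is true.
Detail at v (witness):
  At v: <>~([](r -> q) & q) requires ~([](r -> q) & q) at some successor in {x, y, z}.
    ~([](r -> q) & q) holds at z, so <>~([](r -> q) & q) is true at v.
      At z: [](r -> q) & q is false, so ~([](r -> q) & q) is true.

Yes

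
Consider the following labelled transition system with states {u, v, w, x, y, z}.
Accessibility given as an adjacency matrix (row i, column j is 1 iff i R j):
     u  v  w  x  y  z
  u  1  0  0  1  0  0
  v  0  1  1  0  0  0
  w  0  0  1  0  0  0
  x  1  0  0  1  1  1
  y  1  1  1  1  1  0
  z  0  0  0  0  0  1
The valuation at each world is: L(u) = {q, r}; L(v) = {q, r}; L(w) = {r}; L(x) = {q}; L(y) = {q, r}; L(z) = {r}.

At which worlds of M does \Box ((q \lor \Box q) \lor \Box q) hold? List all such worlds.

u

Let φ = \Box ((q \lor \Box q) \lor \Box q). Evaluate φ at each world:
  u (successors {u, x}): φ is true.
  v (successors {v, w}): φ is false.
  w (successors {w}): φ is false.
  x (successors {u, x, y, z}): φ is false.
  y (successors {u, v, w, x, y}): φ is false.
  z (successors {z}): φ is false.
For instance, at u:
  At u: \Box ((q \lor \Box q) \lor \Box q) requires (q \lor \Box q) \lor \Box q at every successor {u, x}.
      At u: q \lor \Box q is true, \Box q is true, so (q \lor \Box q) \lor \Box q is true.
      At x: q \lor \Box q is true, \Box q is false, so (q \lor \Box q) \lor \Box q is true.
  So \Box ((q \lor \Box q) \lor \Box q) is true at u.
Satisfying worlds: {u}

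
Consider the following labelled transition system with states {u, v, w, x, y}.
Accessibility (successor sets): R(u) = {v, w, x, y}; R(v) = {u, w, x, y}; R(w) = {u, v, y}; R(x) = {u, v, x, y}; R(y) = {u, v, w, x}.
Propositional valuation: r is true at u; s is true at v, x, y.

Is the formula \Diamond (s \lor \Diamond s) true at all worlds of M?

Yes

Let φ = \Diamond (s \lor \Diamond s). Evaluate φ at each world:
  u (successors {v, w, x, y}): φ is true.
  v (successors {u, w, x, y}): φ is true.
  w (successors {u, v, y}): φ is true.
  x (successors {u, v, x, y}): φ is true.
  y (successors {u, v, w, x}): φ is true.
For instance, at y:
  At y: \Diamond (s \lor \Diamond s) requires s \lor \Diamond s at some successor in {u, v, w, x}.
    s \lor \Diamond s holds at u, so \Diamond (s \lor \Diamond s) is true at y.
      At u: s is false, \Diamond s is true, so s \lor \Diamond s is true.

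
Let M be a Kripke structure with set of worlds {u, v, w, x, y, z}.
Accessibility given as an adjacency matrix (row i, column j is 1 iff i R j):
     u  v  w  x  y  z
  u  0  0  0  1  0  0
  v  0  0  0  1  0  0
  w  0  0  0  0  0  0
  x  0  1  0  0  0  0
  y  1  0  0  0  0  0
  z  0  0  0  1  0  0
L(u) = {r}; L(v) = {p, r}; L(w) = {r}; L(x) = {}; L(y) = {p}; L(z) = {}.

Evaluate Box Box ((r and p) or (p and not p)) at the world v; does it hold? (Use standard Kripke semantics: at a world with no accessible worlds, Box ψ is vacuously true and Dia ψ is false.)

At v: Box Box ((r and p) or (p and not p)) requires Box ((r and p) or (p and not p)) at every successor {x}.
    At x: Box ((r and p) or (p and not p)) requires (r and p) or (p and not p) at every successor {v}.
      At v: (r and p) or (p and not p) is true.
    So Box ((r and p) or (p and not p)) is true at x.
So Box Box ((r and p) or (p and not p)) is true at v.

Yes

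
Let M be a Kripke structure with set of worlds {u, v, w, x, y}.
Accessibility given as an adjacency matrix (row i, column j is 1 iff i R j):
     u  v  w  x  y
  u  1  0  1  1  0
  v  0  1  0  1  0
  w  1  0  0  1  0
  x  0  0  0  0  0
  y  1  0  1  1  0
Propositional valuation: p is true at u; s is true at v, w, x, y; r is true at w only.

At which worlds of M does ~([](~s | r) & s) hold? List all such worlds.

Let φ = ~([](~s | r) & s). Evaluate φ at each world:
  u (successors {u, w, x}): φ is true.
  v (successors {v, x}): φ is true.
  w (successors {u, x}): φ is true.
  x (successors ∅): φ is false.
  y (successors {u, w, x}): φ is true.
For instance, at u:
  At u: [](~s | r) & s is false, so ~([](~s | r) & s) is true.
    At u: [](~s | r) is false, s is false, so [](~s | r) & s is false.
      At u: [](~s | r) requires ~s | r at every successor {u, w, x}.
        ~s | r fails at x, so [](~s | r) is false at u.
Satisfying worlds: {u, v, w, y}

u, v, w, y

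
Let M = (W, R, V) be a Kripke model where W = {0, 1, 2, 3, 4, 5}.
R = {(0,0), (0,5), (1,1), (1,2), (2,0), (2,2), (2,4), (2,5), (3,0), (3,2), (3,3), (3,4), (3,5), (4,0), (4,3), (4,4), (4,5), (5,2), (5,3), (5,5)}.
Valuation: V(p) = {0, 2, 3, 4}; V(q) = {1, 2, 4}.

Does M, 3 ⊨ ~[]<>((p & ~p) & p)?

At 3: []<>((p & ~p) & p) is false, so ~[]<>((p & ~p) & p) is true.
  At 3: []<>((p & ~p) & p) requires <>((p & ~p) & p) at every successor {0, 2, 3, 4, 5}.
    <>((p & ~p) & p) fails at 0, so []<>((p & ~p) & p) is false at 3.
      At 0: <>((p & ~p) & p) requires (p & ~p) & p at some successor in {0, 5}.
        At 0: (p & ~p) & p is false.
        At 5: (p & ~p) & p is false.
      So <>((p & ~p) & p) is false at 0.

Yes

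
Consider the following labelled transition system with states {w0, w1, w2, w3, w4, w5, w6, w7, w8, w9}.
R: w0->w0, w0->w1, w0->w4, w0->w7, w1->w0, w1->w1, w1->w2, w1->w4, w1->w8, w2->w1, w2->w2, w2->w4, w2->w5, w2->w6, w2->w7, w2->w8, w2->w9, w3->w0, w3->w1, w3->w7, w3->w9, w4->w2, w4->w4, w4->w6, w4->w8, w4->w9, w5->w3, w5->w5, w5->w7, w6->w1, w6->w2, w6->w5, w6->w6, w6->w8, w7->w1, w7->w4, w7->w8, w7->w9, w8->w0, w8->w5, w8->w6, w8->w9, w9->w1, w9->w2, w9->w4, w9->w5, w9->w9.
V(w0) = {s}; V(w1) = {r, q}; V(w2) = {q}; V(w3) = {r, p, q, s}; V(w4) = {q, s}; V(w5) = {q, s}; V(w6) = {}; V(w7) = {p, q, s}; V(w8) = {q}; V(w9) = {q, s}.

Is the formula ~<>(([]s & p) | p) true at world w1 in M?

Yes

Recall that []ψ holds at a world iff ψ holds at every accessible world, and <>ψ holds iff ψ holds at some accessible world.
At w1: <>(([]s & p) | p) is false, so ~<>(([]s & p) | p) is true.
  At w1: <>(([]s & p) | p) requires ([]s & p) | p at some successor in {w0, w1, w2, w4, w8}.
    At w0: ([]s & p) | p is false.
    At w1: ([]s & p) | p is false.
    At w2: ([]s & p) | p is false.
    At w4: ([]s & p) | p is false.
    At w8: ([]s & p) | p is false.
  So <>(([]s & p) | p) is false at w1.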